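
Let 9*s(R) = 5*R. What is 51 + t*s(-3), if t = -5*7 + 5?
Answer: 101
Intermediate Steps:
t = -30 (t = -35 + 5 = -30)
s(R) = 5*R/9 (s(R) = (5*R)/9 = 5*R/9)
51 + t*s(-3) = 51 - 50*(-3)/3 = 51 - 30*(-5/3) = 51 + 50 = 101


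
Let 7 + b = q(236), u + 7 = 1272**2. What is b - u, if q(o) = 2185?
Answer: -1615799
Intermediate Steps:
u = 1617977 (u = -7 + 1272**2 = -7 + 1617984 = 1617977)
b = 2178 (b = -7 + 2185 = 2178)
b - u = 2178 - 1*1617977 = 2178 - 1617977 = -1615799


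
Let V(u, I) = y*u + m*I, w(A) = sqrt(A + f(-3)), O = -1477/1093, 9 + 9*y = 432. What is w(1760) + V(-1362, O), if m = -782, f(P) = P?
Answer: -68812288/1093 + sqrt(1757) ≈ -62915.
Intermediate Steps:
y = 47 (y = -1 + (1/9)*432 = -1 + 48 = 47)
O = -1477/1093 (O = -1477*1/1093 = -1477/1093 ≈ -1.3513)
w(A) = sqrt(-3 + A) (w(A) = sqrt(A - 3) = sqrt(-3 + A))
V(u, I) = -782*I + 47*u (V(u, I) = 47*u - 782*I = -782*I + 47*u)
w(1760) + V(-1362, O) = sqrt(-3 + 1760) + (-782*(-1477/1093) + 47*(-1362)) = sqrt(1757) + (1155014/1093 - 64014) = sqrt(1757) - 68812288/1093 = -68812288/1093 + sqrt(1757)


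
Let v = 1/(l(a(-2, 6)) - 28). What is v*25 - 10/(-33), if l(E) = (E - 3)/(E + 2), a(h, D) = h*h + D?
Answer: -6610/10857 ≈ -0.60882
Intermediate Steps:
a(h, D) = D + h**2 (a(h, D) = h**2 + D = D + h**2)
l(E) = (-3 + E)/(2 + E)
v = -12/329 (v = 1/((-3 + (6 + (-2)**2))/(2 + (6 + (-2)**2)) - 28) = 1/((-3 + (6 + 4))/(2 + (6 + 4)) - 28) = 1/((-3 + 10)/(2 + 10) - 28) = 1/(7/12 - 28) = 1/(-329/12) = -12/329 ≈ -0.036474)
v*25 - 10/(-33) = -12/329*25 - 10/(-33) = -300/329 - 10*(-1/33) = -300/329 + 10/33 = -6610/10857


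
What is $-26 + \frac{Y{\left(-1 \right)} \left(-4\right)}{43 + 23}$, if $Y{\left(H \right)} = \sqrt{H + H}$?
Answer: $-26 - \frac{2 i \sqrt{2}}{33} \approx -26.0 - 0.08571 i$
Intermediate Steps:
$Y{\left(H \right)} = \sqrt{2} \sqrt{H}$ ($Y{\left(H \right)} = \sqrt{2 H} = \sqrt{2} \sqrt{H}$)
$-26 + \frac{Y{\left(-1 \right)} \left(-4\right)}{43 + 23} = -26 + \frac{\sqrt{2} \sqrt{-1} \left(-4\right)}{43 + 23} = -26 + \frac{\sqrt{2} i \left(-4\right)}{66} = -26 + \frac{i \sqrt{2} \left(-4\right)}{66} = -26 + \frac{\left(-4\right) i \sqrt{2}}{66} = -26 - \frac{2 i \sqrt{2}}{33}$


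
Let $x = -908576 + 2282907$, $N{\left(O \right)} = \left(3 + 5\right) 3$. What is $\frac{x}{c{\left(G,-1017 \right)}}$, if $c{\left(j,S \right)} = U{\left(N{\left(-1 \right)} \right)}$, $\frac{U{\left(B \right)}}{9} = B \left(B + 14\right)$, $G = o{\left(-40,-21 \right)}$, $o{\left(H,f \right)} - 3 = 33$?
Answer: $\frac{1374331}{8208} \approx 167.44$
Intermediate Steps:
$N{\left(O \right)} = 24$ ($N{\left(O \right)} = 8 \cdot 3 = 24$)
$o{\left(H,f \right)} = 36$ ($o{\left(H,f \right)} = 3 + 33 = 36$)
$G = 36$
$U{\left(B \right)} = 9 B \left(14 + B\right)$ ($U{\left(B \right)} = 9 B \left(B + 14\right) = 9 B \left(14 + B\right)$)
$c{\left(j,S \right)} = 8208$ ($c{\left(j,S \right)} = 9 \cdot 24 \left(14 + 24\right) = 9 \cdot 24 \cdot 38 = 8208$)
$x = 1374331$
$\frac{x}{c{\left(G,-1017 \right)}} = \frac{1374331}{8208}$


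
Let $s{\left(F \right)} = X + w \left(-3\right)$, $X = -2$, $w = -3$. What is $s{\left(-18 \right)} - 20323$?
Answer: $-20316$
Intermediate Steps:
$s{\left(F \right)} = 7$ ($s{\left(F \right)} = -2 - -9 = -2 + 9 = 7$)
$s{\left(-18 \right)} - 20323 = 7 - 20323 = -20316$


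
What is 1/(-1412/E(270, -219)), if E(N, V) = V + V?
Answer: 219/706 ≈ 0.31020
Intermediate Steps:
E(N, V) = 2*V
1/(-1412/E(270, -219)) = 1/(-1412/(2*(-219))) = 1/(-1412/(-438)) = 1/(-1412*(-1/438)) = 1/(706/219) = 219/706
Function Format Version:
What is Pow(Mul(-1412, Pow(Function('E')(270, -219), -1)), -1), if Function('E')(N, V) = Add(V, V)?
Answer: Rational(219, 706) ≈ 0.31020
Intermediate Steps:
Function('E')(N, V) = Mul(2, V)
Pow(Mul(-1412, Pow(Function('E')(270, -219), -1)), -1) = Pow(Mul(-1412, Pow(Mul(2, -219), -1)), -1) = Pow(Mul(-1412, Pow(-438, -1)), -1) = Pow(Mul(-1412, Rational(-1, 438)), -1) = Pow(Rational(706, 219), -1) = Rational(219, 706)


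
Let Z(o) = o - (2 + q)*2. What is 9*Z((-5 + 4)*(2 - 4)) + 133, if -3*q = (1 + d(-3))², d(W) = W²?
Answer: 715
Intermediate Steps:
q = -100/3 (q = -(1 + (-3)²)²/3 = -(1 + 9)²/3 = -⅓*10² = -⅓*100 = -100/3 ≈ -33.333)
Z(o) = 188/3 + o (Z(o) = o - (2 - 100/3)*2 = o - (-94)*2/3 = o - 1*(-188/3) = o + 188/3 = 188/3 + o)
9*Z((-5 + 4)*(2 - 4)) + 133 = 9*(188/3 + (-5 + 4)*(2 - 4)) + 133 = 9*(188/3 - 1*(-2)) + 133 = 9*(188/3 + 2) + 133 = 9*(194/3) + 133 = 582 + 133 = 715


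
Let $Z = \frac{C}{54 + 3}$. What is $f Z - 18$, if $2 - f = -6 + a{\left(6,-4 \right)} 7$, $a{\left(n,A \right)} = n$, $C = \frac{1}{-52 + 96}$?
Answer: $- \frac{22589}{1254} \approx -18.014$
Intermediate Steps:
$C = \frac{1}{44} \approx 0.022727$
$Z = \frac{1}{2508}$ ($Z = \frac{1}{44 \left(54 + 3\right)} = \frac{1}{44 \cdot 57} = \frac{1}{44} \cdot \frac{1}{57} = \frac{1}{2508} \approx 0.00039872$)
$f = -34$ ($f = 2 - \left(-6 + 6 \cdot 7\right) = 2 - \left(-6 + 42\right) = 2 - 36 = -34$)
$f Z - 18 = \left(-34\right) \frac{1}{2508} - 18 = - \frac{17}{1254} - 18 = - \frac{22589}{1254}$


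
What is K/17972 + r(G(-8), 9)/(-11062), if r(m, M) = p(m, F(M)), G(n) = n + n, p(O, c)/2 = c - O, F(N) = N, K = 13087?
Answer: 71934897/99403132 ≈ 0.72367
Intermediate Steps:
p(O, c) = -2*O + 2*c (p(O, c) = 2*(c - O) = -2*O + 2*c)
G(n) = 2*n
r(m, M) = -2*m + 2*M
K/17972 + r(G(-8), 9)/(-11062) = 13087/17972 + (-4*(-8) + 2*9)/(-11062) = 13087*(1/17972) + (-2*(-16) + 18)*(-1/11062) = 13087/17972 + (32 + 18)*(-1/11062) = 13087/17972 + 50*(-1/11062) = 13087/17972 - 25/5531 = 71934897/99403132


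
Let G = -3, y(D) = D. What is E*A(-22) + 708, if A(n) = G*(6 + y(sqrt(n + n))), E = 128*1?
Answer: -1596 - 768*I*sqrt(11) ≈ -1596.0 - 2547.2*I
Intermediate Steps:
E = 128
A(n) = -18 - 3*sqrt(2)*sqrt(n) (A(n) = -3*(6 + sqrt(n + n)) = -3*(6 + sqrt(2*n)) = -3*(6 + sqrt(2)*sqrt(n)) = -18 - 3*sqrt(2)*sqrt(n))
E*A(-22) + 708 = 128*(-18 - 3*sqrt(2)*sqrt(-22)) + 708 = 128*(-18 - 3*sqrt(2)*I*sqrt(22)) + 708 = 128*(-18 - 6*I*sqrt(11)) + 708 = (-2304 - 768*I*sqrt(11)) + 708 = -1596 - 768*I*sqrt(11)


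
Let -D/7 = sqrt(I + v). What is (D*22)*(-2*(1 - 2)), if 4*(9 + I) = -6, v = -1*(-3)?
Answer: -154*I*sqrt(30) ≈ -843.49*I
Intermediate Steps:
v = 3
I = -21/2 (I = -9 + (1/4)*(-6) = -9 - 3/2 = -21/2 ≈ -10.500)
D = -7*I*sqrt(30)/2 (D = -7*sqrt(-21/2 + 3) = -7*I*sqrt(30)/2 ≈ -19.17*I)
(D*22)*(-2*(1 - 2)) = (-7*I*sqrt(30)/2*22)*(-2*(1 - 2)) = (-77*I*sqrt(30))*(-2*(-1)) = -77*I*sqrt(30)*2 = -154*I*sqrt(30)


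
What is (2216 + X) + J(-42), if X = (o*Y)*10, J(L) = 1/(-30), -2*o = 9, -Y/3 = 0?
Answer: 66479/30 ≈ 2216.0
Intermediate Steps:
Y = 0 (Y = -3*0 = 0)
o = -9/2 (o = -½*9 = -9/2 ≈ -4.5000)
J(L) = -1/30
X = 0 (X = -9/2*0*10 = 0*10 = 0)
(2216 + X) + J(-42) = (2216 + 0) - 1/30 = 2216 - 1/30 = 66479/30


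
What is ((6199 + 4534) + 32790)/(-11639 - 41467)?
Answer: -43523/53106 ≈ -0.81955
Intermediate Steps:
((6199 + 4534) + 32790)/(-11639 - 41467) = (10733 + 32790)/(-53106) = 43523*(-1/53106) = -43523/53106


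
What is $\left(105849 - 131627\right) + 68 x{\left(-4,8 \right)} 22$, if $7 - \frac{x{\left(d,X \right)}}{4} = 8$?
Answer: $-31762$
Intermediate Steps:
$x{\left(d,X \right)} = -4$ ($x{\left(d,X \right)} = 28 - 32 = -4$)
$\left(105849 - 131627\right) + 68 x{\left(-4,8 \right)} 22 = \left(105849 - 131627\right) + 68 \left(-4\right) 22 = -25778 - 5984 = -31762$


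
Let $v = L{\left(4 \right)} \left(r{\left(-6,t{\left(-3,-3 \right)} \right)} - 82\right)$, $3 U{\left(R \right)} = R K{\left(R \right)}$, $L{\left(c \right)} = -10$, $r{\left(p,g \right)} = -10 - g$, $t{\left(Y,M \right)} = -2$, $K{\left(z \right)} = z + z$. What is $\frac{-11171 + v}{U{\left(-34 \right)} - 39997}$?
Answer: $\frac{30813}{117679} \approx 0.26184$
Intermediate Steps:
$K{\left(z \right)} = 2 z$
$U{\left(R \right)} = \frac{2 R^{2}}{3}$ ($U{\left(R \right)} = \frac{R 2 R}{3} = \frac{2 R^{2}}{3}$)
$v = 900$ ($v = - 10 \left(\left(-10 - -2\right) - 82\right) = - 10 \left(\left(-10 + 2\right) - 82\right) = - 10 \left(-8 - 82\right) = \left(-10\right) \left(-90\right) = 900$)
$\frac{-11171 + v}{U{\left(-34 \right)} - 39997} = \frac{-11171 + 900}{\frac{2 \left(-34\right)^{2}}{3} - 39997} = - \frac{10271}{\frac{2}{3} \cdot 1156 - 39997} = - \frac{10271}{\frac{2312}{3} - 39997} = - \frac{10271}{- \frac{117679}{3}} = \left(-10271\right) \left(- \frac{3}{117679}\right) = \frac{30813}{117679}$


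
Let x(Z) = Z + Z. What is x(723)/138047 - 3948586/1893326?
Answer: -271176351073/130683987161 ≈ -2.0751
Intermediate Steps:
x(Z) = 2*Z
x(723)/138047 - 3948586/1893326 = (2*723)/138047 - 3948586/1893326 = 1446*(1/138047) - 3948586*1/1893326 = 1446/138047 - 1974293/946663 = -271176351073/130683987161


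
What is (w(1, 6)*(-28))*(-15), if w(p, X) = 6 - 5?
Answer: 420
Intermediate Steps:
w(p, X) = 1
(w(1, 6)*(-28))*(-15) = (1*(-28))*(-15) = -28*(-15) = 420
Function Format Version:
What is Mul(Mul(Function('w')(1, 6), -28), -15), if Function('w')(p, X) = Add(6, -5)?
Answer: 420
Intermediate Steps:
Function('w')(p, X) = 1
Mul(Mul(Function('w')(1, 6), -28), -15) = Mul(Mul(1, -28), -15) = Mul(-28, -15) = 420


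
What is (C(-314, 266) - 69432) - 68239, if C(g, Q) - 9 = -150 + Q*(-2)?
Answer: -138344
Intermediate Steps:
C(g, Q) = -141 - 2*Q (C(g, Q) = 9 + (-150 + Q*(-2)) = 9 + (-150 - 2*Q) = -141 - 2*Q)
(C(-314, 266) - 69432) - 68239 = ((-141 - 2*266) - 69432) - 68239 = ((-141 - 532) - 69432) - 68239 = (-673 - 69432) - 68239 = -70105 - 68239 = -138344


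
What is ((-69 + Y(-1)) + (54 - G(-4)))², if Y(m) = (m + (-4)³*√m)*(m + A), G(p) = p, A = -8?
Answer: -331772 - 2304*I ≈ -3.3177e+5 - 2304.0*I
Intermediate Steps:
Y(m) = (-8 + m)*(m - 64*√m) (Y(m) = (m + (-4)³*√m)*(m - 8) = (m - 64*√m)*(-8 + m) = (-8 + m)*(m - 64*√m))
((-69 + Y(-1)) + (54 - G(-4)))² = ((-69 + ((-1)² - (-64)*I - 8*(-1) + 512*√(-1))) + (54 - 1*(-4)))² = ((-69 + (1 - (-64)*I + 8 + 512*I)) + (54 + 4))² = ((-69 + (1 + 64*I + 8 + 512*I)) + 58)² = ((-69 + (9 + 576*I)) + 58)² = ((-60 + 576*I) + 58)² = (-2 + 576*I)²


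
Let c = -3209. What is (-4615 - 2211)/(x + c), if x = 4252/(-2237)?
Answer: 15269762/7182785 ≈ 2.1259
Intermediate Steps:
x = -4252/2237 (x = 4252*(-1/2237) = -4252/2237 ≈ -1.9008)
(-4615 - 2211)/(x + c) = (-4615 - 2211)/(-4252/2237 - 3209) = -6826/(-7182785/2237) = -6826*(-2237/7182785) = 15269762/7182785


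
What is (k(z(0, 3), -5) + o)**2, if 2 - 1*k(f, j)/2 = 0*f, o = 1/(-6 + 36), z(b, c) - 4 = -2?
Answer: 14641/900 ≈ 16.268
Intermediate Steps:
z(b, c) = 2 (z(b, c) = 4 - 2 = 2)
o = 1/30 ≈ 0.033333
k(f, j) = 4 (k(f, j) = 4 - 0*f = 4 - 2*0 = 4 + 0 = 4)
(k(z(0, 3), -5) + o)**2 = (4 + 1/30)**2 = (121/30)**2 = 14641/900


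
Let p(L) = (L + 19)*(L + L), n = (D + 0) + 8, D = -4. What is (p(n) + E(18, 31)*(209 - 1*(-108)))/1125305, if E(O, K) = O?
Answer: 1178/225061 ≈ 0.0052341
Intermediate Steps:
n = 4 (n = (-4 + 0) + 8 = -4 + 8 = 4)
p(L) = 2*L*(19 + L) (p(L) = (19 + L)*(2*L) = 2*L*(19 + L))
(p(n) + E(18, 31)*(209 - 1*(-108)))/1125305 = (2*4*(19 + 4) + 18*(209 - 1*(-108)))/1125305 = (2*4*23 + 18*(209 + 108))*(1/1125305) = (184 + 18*317)*(1/1125305) = (184 + 5706)*(1/1125305) = 5890*(1/1125305) = 1178/225061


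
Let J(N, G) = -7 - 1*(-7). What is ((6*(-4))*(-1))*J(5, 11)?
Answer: 0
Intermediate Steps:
J(N, G) = 0 (J(N, G) = -7 + 7 = 0)
((6*(-4))*(-1))*J(5, 11) = ((6*(-4))*(-1))*0 = -24*(-1)*0 = 24*0 = 0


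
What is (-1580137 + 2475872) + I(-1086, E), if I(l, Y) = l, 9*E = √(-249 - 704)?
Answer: 894649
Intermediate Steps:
E = I*√953/9 (E = √(-249 - 704)/9 = √(-953)/9 = (I*√953)/9 = I*√953/9 ≈ 3.4301*I)
(-1580137 + 2475872) + I(-1086, E) = (-1580137 + 2475872) - 1086 = 895735 - 1086 = 894649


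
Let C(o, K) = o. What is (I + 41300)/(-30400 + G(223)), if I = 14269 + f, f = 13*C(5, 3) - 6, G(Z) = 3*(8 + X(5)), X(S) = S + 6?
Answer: -55628/30343 ≈ -1.8333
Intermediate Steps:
X(S) = 6 + S
G(Z) = 57 (G(Z) = 3*(8 + (6 + 5)) = 3*(8 + 11) = 3*19 = 57)
f = 59 (f = 13*5 - 6 = 65 - 6 = 59)
I = 14328 (I = 14269 + 59 = 14328)
(I + 41300)/(-30400 + G(223)) = (14328 + 41300)/(-30400 + 57) = 55628/(-30343) = 55628*(-1/30343) = -55628/30343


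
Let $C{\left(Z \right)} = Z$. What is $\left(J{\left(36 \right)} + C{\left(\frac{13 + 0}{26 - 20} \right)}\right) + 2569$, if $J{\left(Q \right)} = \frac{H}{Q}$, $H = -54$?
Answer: $\frac{7709}{3} \approx 2569.7$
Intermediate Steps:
$J{\left(Q \right)} = - \frac{54}{Q}$
$\left(J{\left(36 \right)} + C{\left(\frac{13 + 0}{26 - 20} \right)}\right) + 2569 = \left(- \frac{54}{36} + \frac{13 + 0}{26 - 20}\right) + 2569 = \left(\left(-54\right) \frac{1}{36} + \frac{13}{6}\right) + 2569 = \left(- \frac{3}{2} + 13 \cdot \frac{1}{6}\right) + 2569 = \left(- \frac{3}{2} + \frac{13}{6}\right) + 2569 = \frac{2}{3} + 2569 = \frac{7709}{3}$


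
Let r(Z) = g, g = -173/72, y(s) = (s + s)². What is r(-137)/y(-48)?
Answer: -173/663552 ≈ -0.00026072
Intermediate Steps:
y(s) = 4*s² (y(s) = (2*s)² = 4*s²)
g = -173/72 (g = -173*1/72 = -173/72 ≈ -2.4028)
r(Z) = -173/72
r(-137)/y(-48) = -173/(72*(4*(-48)²)) = -173/(72*(4*2304)) = -173/72/9216 = -173/72*1/9216 = -173/663552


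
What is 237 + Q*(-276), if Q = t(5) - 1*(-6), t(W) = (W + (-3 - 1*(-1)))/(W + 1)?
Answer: -1557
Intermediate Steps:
t(W) = (-2 + W)/(1 + W) (t(W) = (W + (-3 + 1))/(1 + W) = (W - 2)/(1 + W) = (-2 + W)/(1 + W))
Q = 13/2 (Q = (-2 + 5)/(1 + 5) - 1*(-6) = 3/6 + 6 = (⅙)*3 + 6 = ½ + 6 = 13/2 ≈ 6.5000)
237 + Q*(-276) = 237 + (13/2)*(-276) = 237 - 1794 = -1557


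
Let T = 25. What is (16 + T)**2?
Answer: 1681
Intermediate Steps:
(16 + T)**2 = (16 + 25)**2 = 41**2 = 1681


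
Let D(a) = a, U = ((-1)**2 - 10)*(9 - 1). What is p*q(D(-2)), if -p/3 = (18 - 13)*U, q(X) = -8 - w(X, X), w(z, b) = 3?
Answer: -11880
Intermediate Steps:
U = -72 (U = (1 - 10)*8 = -9*8 = -72)
q(X) = -11 (q(X) = -8 - 1*3 = -8 - 3 = -11)
p = 1080 (p = -3*(18 - 13)*(-72) = -15*(-72) = -3*(-360) = 1080)
p*q(D(-2)) = 1080*(-11) = -11880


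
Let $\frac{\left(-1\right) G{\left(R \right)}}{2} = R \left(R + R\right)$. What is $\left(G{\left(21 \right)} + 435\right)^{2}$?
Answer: $1766241$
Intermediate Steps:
$G{\left(R \right)} = - 4 R^{2}$ ($G{\left(R \right)} = - 2 R \left(R + R\right) = - 2 R 2 R = - 2 \cdot 2 R^{2} = - 4 R^{2}$)
$\left(G{\left(21 \right)} + 435\right)^{2} = \left(- 4 \cdot 21^{2} + 435\right)^{2} = \left(\left(-4\right) 441 + 435\right)^{2} = \left(-1764 + 435\right)^{2} = \left(-1329\right)^{2} = 1766241$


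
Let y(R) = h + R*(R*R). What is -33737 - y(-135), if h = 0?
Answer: 2426638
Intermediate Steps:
y(R) = R³ (y(R) = 0 + R*(R*R) = 0 + R*R² = 0 + R³ = R³)
-33737 - y(-135) = -33737 - 1*(-135)³ = -33737 - 1*(-2460375) = -33737 + 2460375 = 2426638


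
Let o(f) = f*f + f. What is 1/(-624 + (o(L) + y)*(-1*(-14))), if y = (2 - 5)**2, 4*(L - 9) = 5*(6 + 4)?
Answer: 2/12549 ≈ 0.00015938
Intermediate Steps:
L = 43/2 (L = 9 + (5*(6 + 4))/4 = 9 + (5*10)/4 = 9 + (1/4)*50 = 9 + 25/2 = 43/2 ≈ 21.500)
o(f) = f + f**2 (o(f) = f**2 + f = f + f**2)
y = 9 (y = (-3)**2 = 9)
1/(-624 + (o(L) + y)*(-1*(-14))) = 1/(-624 + (43*(1 + 43/2)/2 + 9)*(-1*(-14))) = 1/(-624 + ((43/2)*(45/2) + 9)*14) = 1/(-624 + (1935/4 + 9)*14) = 1/(-624 + (1971/4)*14) = 1/(-624 + 13797/2) = 1/(12549/2) = 2/12549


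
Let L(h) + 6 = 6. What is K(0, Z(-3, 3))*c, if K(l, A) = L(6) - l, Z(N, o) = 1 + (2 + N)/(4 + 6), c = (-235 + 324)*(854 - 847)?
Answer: 0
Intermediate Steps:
L(h) = 0 (L(h) = -6 + 6 = 0)
c = 623 (c = 89*7 = 623)
Z(N, o) = 6/5 + N/10 (Z(N, o) = 1 + (2 + N)/10 = 1 + (2 + N)*(⅒) = 1 + (⅕ + N/10) = 6/5 + N/10)
K(l, A) = -l (K(l, A) = 0 - l = -l)
K(0, Z(-3, 3))*c = -1*0*623 = 0*623 = 0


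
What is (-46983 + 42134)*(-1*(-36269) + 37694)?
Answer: -358646587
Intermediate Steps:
(-46983 + 42134)*(-1*(-36269) + 37694) = -4849*(36269 + 37694) = -4849*73963 = -358646587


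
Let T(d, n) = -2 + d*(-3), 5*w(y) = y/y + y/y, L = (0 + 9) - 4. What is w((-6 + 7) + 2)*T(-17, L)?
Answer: 98/5 ≈ 19.600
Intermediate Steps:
L = 5 (L = 9 - 4 = 5)
w(y) = ⅖ (w(y) = (y/y + y/y)/5 = (1 + 1)/5 = (⅕)*2 = ⅖)
T(d, n) = -2 - 3*d
w((-6 + 7) + 2)*T(-17, L) = 2*(-2 - 3*(-17))/5 = 2*(-2 + 51)/5 = (⅖)*49 = 98/5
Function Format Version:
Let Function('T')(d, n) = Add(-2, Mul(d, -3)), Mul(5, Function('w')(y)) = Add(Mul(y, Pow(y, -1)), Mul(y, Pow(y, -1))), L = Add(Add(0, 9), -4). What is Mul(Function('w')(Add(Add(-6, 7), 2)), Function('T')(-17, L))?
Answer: Rational(98, 5) ≈ 19.600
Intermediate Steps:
L = 5 (L = Add(9, -4) = 5)
Function('w')(y) = Rational(2, 5) (Function('w')(y) = Mul(Rational(1, 5), Add(Mul(y, Pow(y, -1)), Mul(y, Pow(y, -1)))) = Mul(Rational(1, 5), Add(1, 1)) = Mul(Rational(1, 5), 2) = Rational(2, 5))
Function('T')(d, n) = Add(-2, Mul(-3, d))
Mul(Function('w')(Add(Add(-6, 7), 2)), Function('T')(-17, L)) = Mul(Rational(2, 5), Add(-2, Mul(-3, -17))) = Mul(Rational(2, 5), Add(-2, 51)) = Mul(Rational(2, 5), 49) = Rational(98, 5)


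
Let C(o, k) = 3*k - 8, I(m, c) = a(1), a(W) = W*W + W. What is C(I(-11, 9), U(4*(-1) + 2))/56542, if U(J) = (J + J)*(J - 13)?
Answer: 86/28271 ≈ 0.0030420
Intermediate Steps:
a(W) = W + W² (a(W) = W² + W = W + W²)
U(J) = 2*J*(-13 + J) (U(J) = (2*J)*(-13 + J) = 2*J*(-13 + J))
I(m, c) = 2 (I(m, c) = 1*(1 + 1) = 1*2 = 2)
C(o, k) = -8 + 3*k
C(I(-11, 9), U(4*(-1) + 2))/56542 = (-8 + 3*(2*(4*(-1) + 2)*(-13 + (4*(-1) + 2))))/56542 = (-8 + 3*(2*(-4 + 2)*(-13 + (-4 + 2))))*(1/56542) = (-8 + 3*(2*(-2)*(-13 - 2)))*(1/56542) = (-8 + 3*(2*(-2)*(-15)))*(1/56542) = (-8 + 3*60)*(1/56542) = (-8 + 180)*(1/56542) = 172*(1/56542) = 86/28271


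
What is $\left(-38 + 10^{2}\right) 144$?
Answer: $8928$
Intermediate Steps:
$\left(-38 + 10^{2}\right) 144 = \left(-38 + 100\right) 144 = 62 \cdot 144 = 8928$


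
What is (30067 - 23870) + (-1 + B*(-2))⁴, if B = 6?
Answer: 34758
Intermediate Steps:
(30067 - 23870) + (-1 + B*(-2))⁴ = (30067 - 23870) + (-1 + 6*(-2))⁴ = 6197 + (-1 - 12)⁴ = 6197 + (-13)⁴ = 6197 + 28561 = 34758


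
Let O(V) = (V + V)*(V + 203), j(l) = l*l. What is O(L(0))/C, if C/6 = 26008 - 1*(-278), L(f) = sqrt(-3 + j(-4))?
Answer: 1/6066 + 203*sqrt(13)/78858 ≈ 0.0094464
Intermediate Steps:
j(l) = l**2
L(f) = sqrt(13) (L(f) = sqrt(-3 + (-4)**2) = sqrt(-3 + 16) = sqrt(13))
O(V) = 2*V*(203 + V) (O(V) = (2*V)*(203 + V) = 2*V*(203 + V))
C = 157716 (C = 6*(26008 - 1*(-278)) = 6*(26008 + 278) = 6*26286 = 157716)
O(L(0))/C = (2*sqrt(13)*(203 + sqrt(13)))/157716 = (2*sqrt(13)*(203 + sqrt(13)))*(1/157716) = sqrt(13)*(203 + sqrt(13))/78858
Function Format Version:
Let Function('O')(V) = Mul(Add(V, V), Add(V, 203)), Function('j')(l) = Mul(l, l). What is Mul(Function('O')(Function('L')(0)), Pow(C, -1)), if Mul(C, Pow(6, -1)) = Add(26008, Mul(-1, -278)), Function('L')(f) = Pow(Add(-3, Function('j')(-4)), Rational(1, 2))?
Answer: Add(Rational(1, 6066), Mul(Rational(203, 78858), Pow(13, Rational(1, 2)))) ≈ 0.0094464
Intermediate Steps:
Function('j')(l) = Pow(l, 2)
Function('L')(f) = Pow(13, Rational(1, 2)) (Function('L')(f) = Pow(Add(-3, Pow(-4, 2)), Rational(1, 2)) = Pow(Add(-3, 16), Rational(1, 2)) = Pow(13, Rational(1, 2)))
Function('O')(V) = Mul(2, V, Add(203, V)) (Function('O')(V) = Mul(Mul(2, V), Add(203, V)) = Mul(2, V, Add(203, V)))
C = 157716 (C = Mul(6, Add(26008, Mul(-1, -278))) = Mul(6, Add(26008, 278)) = Mul(6, 26286) = 157716)
Mul(Function('O')(Function('L')(0)), Pow(C, -1)) = Mul(Mul(2, Pow(13, Rational(1, 2)), Add(203, Pow(13, Rational(1, 2)))), Pow(157716, -1)) = Mul(Mul(2, Pow(13, Rational(1, 2)), Add(203, Pow(13, Rational(1, 2)))), Rational(1, 157716)) = Mul(Rational(1, 78858), Pow(13, Rational(1, 2)), Add(203, Pow(13, Rational(1, 2))))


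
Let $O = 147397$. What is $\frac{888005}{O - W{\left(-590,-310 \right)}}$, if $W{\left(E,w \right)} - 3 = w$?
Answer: $\frac{888005}{147704} \approx 6.0121$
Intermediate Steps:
$W{\left(E,w \right)} = 3 + w$
$\frac{888005}{O - W{\left(-590,-310 \right)}} = \frac{888005}{147397 - \left(3 - 310\right)} = \frac{888005}{147397 - -307} = \frac{888005}{147397 + 307} = \frac{888005}{147704}$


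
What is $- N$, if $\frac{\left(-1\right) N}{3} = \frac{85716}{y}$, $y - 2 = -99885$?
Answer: $- \frac{257148}{99883} \approx -2.5745$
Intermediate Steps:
$y = -99883$ ($y = 2 - 99885 = -99883$)
$N = \frac{257148}{99883}$ ($N = - 3 \frac{85716}{-99883} = - 3 \cdot 85716 \left(- \frac{1}{99883}\right) = \left(-3\right) \left(- \frac{85716}{99883}\right) = \frac{257148}{99883} \approx 2.5745$)
$- N = \left(-1\right) \frac{257148}{99883} = - \frac{257148}{99883}$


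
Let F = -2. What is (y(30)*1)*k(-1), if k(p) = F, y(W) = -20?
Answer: 40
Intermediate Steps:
k(p) = -2
(y(30)*1)*k(-1) = -20*1*(-2) = -20*(-2) = 40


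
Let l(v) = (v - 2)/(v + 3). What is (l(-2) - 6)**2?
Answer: 100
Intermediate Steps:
l(v) = (-2 + v)/(3 + v)
(l(-2) - 6)**2 = ((-2 - 2)/(3 - 2) - 6)**2 = (-4/1 - 6)**2 = (1*(-4) - 6)**2 = (-4 - 6)**2 = (-10)**2 = 100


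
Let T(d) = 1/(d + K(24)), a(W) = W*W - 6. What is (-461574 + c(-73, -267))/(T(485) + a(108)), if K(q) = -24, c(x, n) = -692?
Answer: -213104626/5374339 ≈ -39.652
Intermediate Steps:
a(W) = -6 + W**2 (a(W) = W**2 - 6 = -6 + W**2)
T(d) = 1/(-24 + d) (T(d) = 1/(d - 24) = 1/(-24 + d))
(-461574 + c(-73, -267))/(T(485) + a(108)) = (-461574 - 692)/(1/(-24 + 485) + (-6 + 108**2)) = -462266/(1/461 + (-6 + 11664)) = -462266/(1/461 + 11658) = -462266/5374339/461 = -462266*461/5374339 = -213104626/5374339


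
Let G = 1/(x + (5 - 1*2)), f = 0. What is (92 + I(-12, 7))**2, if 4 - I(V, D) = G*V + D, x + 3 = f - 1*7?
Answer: 373321/49 ≈ 7618.8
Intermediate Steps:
x = -10 (x = -3 + (0 - 1*7) = -3 + (0 - 7) = -3 - 7 = -10)
G = -1/7 (G = 1/(-10 + (5 - 1*2)) = 1/(-10 + (5 - 2)) = 1/(-10 + 3) = 1/(-7) = -1/7 ≈ -0.14286)
I(V, D) = 4 - D + V/7 (I(V, D) = 4 - (-V/7 + D) = 4 - (D - V/7) = 4 + (-D + V/7) = 4 - D + V/7)
(92 + I(-12, 7))**2 = (92 + (4 - 1*7 + (1/7)*(-12)))**2 = (92 + (4 - 7 - 12/7))**2 = (92 - 33/7)**2 = (611/7)**2 = 373321/49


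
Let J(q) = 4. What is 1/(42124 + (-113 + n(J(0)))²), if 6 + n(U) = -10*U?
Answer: 1/67405 ≈ 1.4836e-5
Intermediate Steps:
n(U) = -6 - 10*U
1/(42124 + (-113 + n(J(0)))²) = 1/(42124 + (-113 + (-6 - 10*4))²) = 1/(42124 + (-113 + (-6 - 40))²) = 1/(42124 + (-113 - 46)²) = 1/(42124 + (-159)²) = 1/(42124 + 25281) = 1/67405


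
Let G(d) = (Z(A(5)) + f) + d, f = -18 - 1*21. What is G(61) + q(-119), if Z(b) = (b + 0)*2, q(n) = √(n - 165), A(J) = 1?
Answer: 24 + 2*I*√71 ≈ 24.0 + 16.852*I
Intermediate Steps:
q(n) = √(-165 + n)
Z(b) = 2*b (Z(b) = b*2 = 2*b)
f = -39 (f = -18 - 21 = -39)
G(d) = -37 + d (G(d) = (2*1 - 39) + d = (2 - 39) + d = -37 + d)
G(61) + q(-119) = (-37 + 61) + √(-165 - 119) = 24 + √(-284) = 24 + 2*I*√71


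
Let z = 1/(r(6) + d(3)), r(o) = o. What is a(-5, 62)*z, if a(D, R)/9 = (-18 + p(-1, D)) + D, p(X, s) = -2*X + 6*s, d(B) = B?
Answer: -51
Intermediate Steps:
a(D, R) = -144 + 63*D (a(D, R) = 9*((-18 + (-2*(-1) + 6*D)) + D) = 9*((-18 + (2 + 6*D)) + D) = 9*((-16 + 6*D) + D) = 9*(-16 + 7*D) = -144 + 63*D)
z = ⅑ (z = 1/(6 + 3) = 1/9 = ⅑ ≈ 0.11111)
a(-5, 62)*z = (-144 + 63*(-5))*(⅑) = (-144 - 315)*(⅑) = -459*⅑ = -51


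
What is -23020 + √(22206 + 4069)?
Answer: -23020 + 5*√1051 ≈ -22858.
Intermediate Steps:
-23020 + √(22206 + 4069) = -23020 + √26275 = -23020 + 5*√1051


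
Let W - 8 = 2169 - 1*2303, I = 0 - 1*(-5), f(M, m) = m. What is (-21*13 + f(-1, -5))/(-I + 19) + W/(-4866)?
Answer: -112582/5677 ≈ -19.831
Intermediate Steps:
I = 5 (I = 0 + 5 = 5)
W = -126 (W = 8 + (2169 - 1*2303) = 8 + (2169 - 2303) = 8 - 134 = -126)
(-21*13 + f(-1, -5))/(-I + 19) + W/(-4866) = (-21*13 - 5)/(-1*5 + 19) - 126/(-4866) = (-273 - 5)/(-5 + 19) - 126*(-1/4866) = -278/14 + 21/811 = -278*1/14 + 21/811 = -139/7 + 21/811 = -112582/5677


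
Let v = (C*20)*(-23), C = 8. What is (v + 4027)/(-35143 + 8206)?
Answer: -347/26937 ≈ -0.012882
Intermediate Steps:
v = -3680 (v = (8*20)*(-23) = 160*(-23) = -3680)
(v + 4027)/(-35143 + 8206) = (-3680 + 4027)/(-35143 + 8206) = 347/(-26937) = 347*(-1/26937) = -347/26937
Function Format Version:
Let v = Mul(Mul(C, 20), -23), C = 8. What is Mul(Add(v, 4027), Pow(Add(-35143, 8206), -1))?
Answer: Rational(-347, 26937) ≈ -0.012882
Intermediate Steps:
v = -3680 (v = Mul(Mul(8, 20), -23) = Mul(160, -23) = -3680)
Mul(Add(v, 4027), Pow(Add(-35143, 8206), -1)) = Mul(Add(-3680, 4027), Pow(Add(-35143, 8206), -1)) = Mul(347, Pow(-26937, -1)) = Mul(347, Rational(-1, 26937)) = Rational(-347, 26937)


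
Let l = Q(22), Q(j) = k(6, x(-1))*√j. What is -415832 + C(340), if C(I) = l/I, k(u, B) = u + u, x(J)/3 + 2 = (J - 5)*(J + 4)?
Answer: -415832 + 3*√22/85 ≈ -4.1583e+5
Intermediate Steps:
x(J) = -6 + 3*(-5 + J)*(4 + J) (x(J) = -6 + 3*((J - 5)*(J + 4)) = -6 + 3*((-5 + J)*(4 + J)) = -6 + 3*(-5 + J)*(4 + J))
k(u, B) = 2*u
Q(j) = 12*√j (Q(j) = (2*6)*√j = 12*√j)
l = 12*√22 ≈ 56.285
C(I) = 12*√22/I (C(I) = (12*√22)/I = 12*√22/I)
-415832 + C(340) = -415832 + 12*√22/340 = -415832 + 12*√22*(1/340) = -415832 + 3*√22/85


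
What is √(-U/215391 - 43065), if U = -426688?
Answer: I*√1997834822515257/215391 ≈ 207.52*I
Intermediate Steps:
√(-U/215391 - 43065) = √(-(-426688)/215391 - 43065) = √(-1*(-426688/215391) - 43065) = √(426688/215391 - 43065) = √(-9275386727/215391) = I*√1997834822515257/215391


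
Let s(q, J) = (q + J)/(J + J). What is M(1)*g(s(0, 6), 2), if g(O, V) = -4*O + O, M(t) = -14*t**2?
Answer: 21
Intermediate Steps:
s(q, J) = (J + q)/(2*J) (s(q, J) = (J + q)/((2*J)) = (J + q)*(1/(2*J)) = (J + q)/(2*J))
g(O, V) = -3*O
M(1)*g(s(0, 6), 2) = (-14*1**2)*(-3*(6 + 0)/(2*6)) = (-14*1)*(-3*6/(2*6)) = -(-42)/2 = -14*(-3/2) = 21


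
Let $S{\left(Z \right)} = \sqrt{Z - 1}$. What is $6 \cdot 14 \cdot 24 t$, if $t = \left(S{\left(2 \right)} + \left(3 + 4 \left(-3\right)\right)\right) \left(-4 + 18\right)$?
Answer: $-225792$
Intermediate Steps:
$S{\left(Z \right)} = \sqrt{-1 + Z}$
$t = -112$ ($t = \left(\sqrt{-1 + 2} + \left(3 + 4 \left(-3\right)\right)\right) \left(-4 + 18\right) = \left(\sqrt{1} + \left(3 - 12\right)\right) 14 = \left(1 - 9\right) 14 = \left(-8\right) 14 = -112$)
$6 \cdot 14 \cdot 24 t = 6 \cdot 14 \cdot 24 \left(-112\right) = 84 \cdot 24 \left(-112\right) = 2016 \left(-112\right) = -225792$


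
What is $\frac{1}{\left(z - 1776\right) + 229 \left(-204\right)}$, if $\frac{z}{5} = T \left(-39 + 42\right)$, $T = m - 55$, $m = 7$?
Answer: $- \frac{1}{49212} \approx -2.032 \cdot 10^{-5}$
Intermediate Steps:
$T = -48$ ($T = 7 - 55 = -48$)
$z = -720$ ($z = 5 \left(- 48 \left(-39 + 42\right)\right) = 5 \left(\left(-48\right) 3\right) = 5 \left(-144\right) = -720$)
$\frac{1}{\left(z - 1776\right) + 229 \left(-204\right)} = \frac{1}{\left(-720 - 1776\right) + 229 \left(-204\right)} = \frac{1}{\left(-720 - 1776\right) - 46716} = \frac{1}{-2496 - 46716} = \frac{1}{-49212} = - \frac{1}{49212}$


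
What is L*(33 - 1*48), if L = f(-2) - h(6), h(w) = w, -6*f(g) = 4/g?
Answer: 85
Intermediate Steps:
f(g) = -2/(3*g)
L = -17/3 (L = -2/3/(-2) - 1*6 = -2/3*(-1/2) - 6 = 1/3 - 6 = -17/3 ≈ -5.6667)
L*(33 - 1*48) = -17*(33 - 1*48)/3 = -17*(33 - 48)/3 = -17/3*(-15) = 85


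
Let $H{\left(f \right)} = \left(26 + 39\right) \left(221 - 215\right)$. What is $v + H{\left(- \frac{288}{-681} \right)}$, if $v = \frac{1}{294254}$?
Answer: $\frac{114759061}{294254} \approx 390.0$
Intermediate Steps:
$H{\left(f \right)} = 390$ ($H{\left(f \right)} = 65 \cdot 6 = 390$)
$v = \frac{1}{294254} \approx 3.3984 \cdot 10^{-6}$
$v + H{\left(- \frac{288}{-681} \right)} = \frac{1}{294254} + 390 = \frac{114759061}{294254}$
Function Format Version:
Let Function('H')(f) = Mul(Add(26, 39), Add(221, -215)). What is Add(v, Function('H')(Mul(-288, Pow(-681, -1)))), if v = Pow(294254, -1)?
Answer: Rational(114759061, 294254) ≈ 390.00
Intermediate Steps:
Function('H')(f) = 390 (Function('H')(f) = Mul(65, 6) = 390)
v = Rational(1, 294254) ≈ 3.3984e-6
Add(v, Function('H')(Mul(-288, Pow(-681, -1)))) = Add(Rational(1, 294254), 390) = Rational(114759061, 294254)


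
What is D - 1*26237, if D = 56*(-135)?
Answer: -33797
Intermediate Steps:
D = -7560
D - 1*26237 = -7560 - 1*26237 = -7560 - 26237 = -33797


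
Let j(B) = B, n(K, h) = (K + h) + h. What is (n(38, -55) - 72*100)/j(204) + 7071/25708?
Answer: -15458841/437036 ≈ -35.372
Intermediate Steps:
n(K, h) = K + 2*h
(n(38, -55) - 72*100)/j(204) + 7071/25708 = ((38 + 2*(-55)) - 72*100)/204 + 7071/25708 = ((38 - 110) - 7200)*(1/204) + 7071*(1/25708) = (-72 - 7200)*(1/204) + 7071/25708 = -7272*1/204 + 7071/25708 = -606/17 + 7071/25708 = -15458841/437036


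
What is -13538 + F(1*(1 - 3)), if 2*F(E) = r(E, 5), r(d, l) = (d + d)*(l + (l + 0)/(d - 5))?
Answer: -94826/7 ≈ -13547.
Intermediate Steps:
r(d, l) = 2*d*(l + l/(-5 + d)) (r(d, l) = (2*d)*(l + l/(-5 + d)) = 2*d*(l + l/(-5 + d)))
F(E) = 5*E*(-4 + E)/(-5 + E) (F(E) = (2*E*5*(-4 + E)/(-5 + E))/2 = (10*E*(-4 + E)/(-5 + E))/2 = 5*E*(-4 + E)/(-5 + E))
-13538 + F(1*(1 - 3)) = -13538 + 5*(1*(1 - 3))*(-4 + 1*(1 - 3))/(-5 + 1*(1 - 3)) = -13538 + 5*(1*(-2))*(-4 + 1*(-2))/(-5 + 1*(-2)) = -13538 + 5*(-2)*(-4 - 2)/(-5 - 2) = -13538 + 5*(-2)*(-6)/(-7) = -13538 + 5*(-2)*(-⅐)*(-6) = -13538 - 60/7 = -94826/7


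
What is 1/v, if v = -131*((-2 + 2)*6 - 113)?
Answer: 1/14803 ≈ 6.7554e-5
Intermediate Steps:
v = 14803 (v = -131*(0*6 - 113) = -131*(0 - 113) = -131*(-113) = 14803)
1/v = 1/14803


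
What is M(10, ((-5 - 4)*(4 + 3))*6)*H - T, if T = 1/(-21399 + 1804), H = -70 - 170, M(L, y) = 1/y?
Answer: 783863/1234485 ≈ 0.63497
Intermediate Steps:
H = -240
T = -1/19595 (T = 1/(-19595) = -1/19595 ≈ -5.1033e-5)
M(10, ((-5 - 4)*(4 + 3))*6)*H - T = -240/(((-5 - 4)*(4 + 3))*6) - 1*(-1/19595) = -240/(-9*7*6) + 1/19595 = -240/(-63*6) + 1/19595 = -240/(-378) + 1/19595 = -1/378*(-240) + 1/19595 = 40/63 + 1/19595 = 783863/1234485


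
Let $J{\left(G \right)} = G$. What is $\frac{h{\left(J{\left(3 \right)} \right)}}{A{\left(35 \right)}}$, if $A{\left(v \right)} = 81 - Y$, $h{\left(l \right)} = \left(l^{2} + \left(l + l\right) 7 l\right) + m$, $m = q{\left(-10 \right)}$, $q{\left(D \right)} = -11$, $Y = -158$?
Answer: $\frac{124}{239} \approx 0.51883$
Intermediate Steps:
$m = -11$
$h{\left(l \right)} = -11 + 15 l^{2}$ ($h{\left(l \right)} = \left(l^{2} + \left(l + l\right) 7 l\right) - 11 = \left(l^{2} + 2 l 7 l\right) - 11 = \left(l^{2} + 14 l l\right) - 11 = \left(l^{2} + 14 l^{2}\right) - 11 = 15 l^{2} - 11 = -11 + 15 l^{2}$)
$A{\left(v \right)} = 239$ ($A{\left(v \right)} = 81 - -158 = 81 + 158 = 239$)
$\frac{h{\left(J{\left(3 \right)} \right)}}{A{\left(35 \right)}} = \frac{-11 + 15 \cdot 3^{2}}{239} = \left(-11 + 15 \cdot 9\right) \frac{1}{239} = \left(-11 + 135\right) \frac{1}{239} = 124 \cdot \frac{1}{239} = \frac{124}{239}$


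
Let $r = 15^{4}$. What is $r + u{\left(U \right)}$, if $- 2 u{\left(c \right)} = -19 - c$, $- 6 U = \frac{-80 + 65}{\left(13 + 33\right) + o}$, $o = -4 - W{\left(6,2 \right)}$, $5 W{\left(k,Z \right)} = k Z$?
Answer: $\frac{40102549}{792} \approx 50635.0$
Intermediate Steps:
$W{\left(k,Z \right)} = \frac{Z k}{5}$ ($W{\left(k,Z \right)} = \frac{k Z}{5} = \frac{Z k}{5}$)
$o = - \frac{32}{5}$ ($o = -4 - \frac{1}{5} \cdot 2 \cdot 6 = -4 - \frac{12}{5} = - \frac{32}{5} \approx -6.4$)
$U = \frac{25}{396}$ ($U = - \frac{\left(-80 + 65\right) \frac{1}{\left(13 + 33\right) - \frac{32}{5}}}{6} = - \frac{\left(-15\right) \frac{1}{46 - \frac{32}{5}}}{6} = - \frac{\left(-15\right) \frac{1}{\frac{198}{5}}}{6} = - \frac{\left(-15\right) \frac{5}{198}}{6} = \left(- \frac{1}{6}\right) \left(- \frac{25}{66}\right) = \frac{25}{396} \approx 0.063131$)
$u{\left(c \right)} = \frac{19}{2} + \frac{c}{2}$ ($u{\left(c \right)} = - \frac{-19 - c}{2} = \frac{19}{2} + \frac{c}{2}$)
$r = 50625$
$r + u{\left(U \right)} = 50625 + \left(\frac{19}{2} + \frac{1}{2} \cdot \frac{25}{396}\right) = 50625 + \left(\frac{19}{2} + \frac{25}{792}\right) = 50625 + \frac{7549}{792} = \frac{40102549}{792}$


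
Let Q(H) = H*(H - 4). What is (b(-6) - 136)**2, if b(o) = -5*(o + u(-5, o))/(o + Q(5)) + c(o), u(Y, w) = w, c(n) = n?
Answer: 40804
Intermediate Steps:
Q(H) = H*(-4 + H)
b(o) = o - 10*o/(5 + o) (b(o) = -5*(o + o)/(o + 5*(-4 + 5)) + o = -5*2*o/(o + 5*1) + o = -5*2*o/(o + 5) + o = -5*2*o/(5 + o) + o = -10*o/(5 + o) + o = o - 10*o/(5 + o))
(b(-6) - 136)**2 = (-6*(-5 - 6)/(5 - 6) - 136)**2 = (-6*(-11)/(-1) - 136)**2 = (-6*(-1)*(-11) - 136)**2 = (-66 - 136)**2 = (-202)**2 = 40804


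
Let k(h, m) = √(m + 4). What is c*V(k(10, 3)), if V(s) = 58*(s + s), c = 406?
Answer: 47096*√7 ≈ 1.2460e+5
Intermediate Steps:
k(h, m) = √(4 + m)
V(s) = 116*s (V(s) = 58*(2*s) = 116*s)
c*V(k(10, 3)) = 406*(116*√(4 + 3)) = 406*(116*√7) = 47096*√7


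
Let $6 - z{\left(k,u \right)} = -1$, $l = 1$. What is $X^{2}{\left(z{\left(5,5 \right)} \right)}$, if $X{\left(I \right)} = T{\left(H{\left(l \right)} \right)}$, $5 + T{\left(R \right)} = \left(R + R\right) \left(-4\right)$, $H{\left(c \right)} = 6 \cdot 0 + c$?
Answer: $169$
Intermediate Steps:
$H{\left(c \right)} = c$ ($H{\left(c \right)} = 0 + c = c$)
$z{\left(k,u \right)} = 7$ ($z{\left(k,u \right)} = 6 - -1 = 6 + 1 = 7$)
$T{\left(R \right)} = -5 - 8 R$ ($T{\left(R \right)} = -5 + \left(R + R\right) \left(-4\right) = -5 + 2 R \left(-4\right) = -5 - 8 R$)
$X{\left(I \right)} = -13$ ($X{\left(I \right)} = -5 - 8 = -13$)
$X^{2}{\left(z{\left(5,5 \right)} \right)} = \left(-13\right)^{2} = 169$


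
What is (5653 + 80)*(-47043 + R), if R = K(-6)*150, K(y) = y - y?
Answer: -269697519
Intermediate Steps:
K(y) = 0
R = 0 (R = 0*150 = 0)
(5653 + 80)*(-47043 + R) = (5653 + 80)*(-47043 + 0) = 5733*(-47043) = -269697519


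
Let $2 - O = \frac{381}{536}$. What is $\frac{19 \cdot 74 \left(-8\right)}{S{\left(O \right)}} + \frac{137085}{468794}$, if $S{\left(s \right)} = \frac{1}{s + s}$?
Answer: $- \frac{910900686353}{31409198} \approx -29001.0$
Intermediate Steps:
$O = \frac{691}{536}$ ($O = 2 - \frac{381}{536} = \frac{691}{536} \approx 1.2892$)
$S{\left(s \right)} = \frac{1}{2 s}$
$\frac{19 \cdot 74 \left(-8\right)}{S{\left(O \right)}} + \frac{137085}{468794} = \frac{19 \cdot 74 \left(-8\right)}{\frac{1}{2} \frac{1}{\frac{691}{536}}} + \frac{137085}{468794} = \frac{1406 \left(-8\right)}{\frac{1}{2} \cdot \frac{536}{691}} + 137085 \cdot \frac{1}{468794} = - \frac{11248}{\frac{268}{691}} + \frac{137085}{468794} = \left(-11248\right) \frac{691}{268} + \frac{137085}{468794} = - \frac{1943092}{67} + \frac{137085}{468794} = - \frac{910900686353}{31409198}$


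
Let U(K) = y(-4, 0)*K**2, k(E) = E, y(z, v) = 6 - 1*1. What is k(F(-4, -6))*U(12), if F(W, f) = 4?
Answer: 2880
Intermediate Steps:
y(z, v) = 5 (y(z, v) = 6 - 1 = 5)
U(K) = 5*K**2
k(F(-4, -6))*U(12) = 4*(5*12**2) = 4*(5*144) = 4*720 = 2880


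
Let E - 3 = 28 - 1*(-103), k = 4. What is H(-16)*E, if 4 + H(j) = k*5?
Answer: 2144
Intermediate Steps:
E = 134 (E = 3 + (28 - 1*(-103)) = 3 + (28 + 103) = 3 + 131 = 134)
H(j) = 16 (H(j) = -4 + 4*5 = -4 + 20 = 16)
H(-16)*E = 16*134 = 2144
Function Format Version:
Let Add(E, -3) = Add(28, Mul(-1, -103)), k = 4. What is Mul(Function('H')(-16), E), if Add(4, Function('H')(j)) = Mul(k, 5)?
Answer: 2144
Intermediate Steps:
E = 134 (E = Add(3, Add(28, Mul(-1, -103))) = Add(3, Add(28, 103)) = Add(3, 131) = 134)
Function('H')(j) = 16 (Function('H')(j) = Add(-4, Mul(4, 5)) = Add(-4, 20) = 16)
Mul(Function('H')(-16), E) = Mul(16, 134) = 2144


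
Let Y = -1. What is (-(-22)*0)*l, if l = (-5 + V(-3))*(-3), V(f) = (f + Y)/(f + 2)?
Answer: 0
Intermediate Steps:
V(f) = (-1 + f)/(2 + f) (V(f) = (f - 1)/(f + 2) = (-1 + f)/(2 + f))
l = 3 (l = (-5 + (-1 - 3)/(2 - 3))*(-3) = (-5 - 4/(-1))*(-3) = (-5 - 1*(-4))*(-3) = (-5 + 4)*(-3) = -1*(-3) = 3)
(-(-22)*0)*l = -(-22)*0*3 = -11*0*3 = 0*3 = 0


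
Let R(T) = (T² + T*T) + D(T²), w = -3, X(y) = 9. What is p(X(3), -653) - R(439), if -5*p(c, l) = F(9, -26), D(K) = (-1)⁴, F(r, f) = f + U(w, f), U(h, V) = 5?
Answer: -1927194/5 ≈ -3.8544e+5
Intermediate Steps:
F(r, f) = 5 + f (F(r, f) = f + 5 = 5 + f)
D(K) = 1
p(c, l) = 21/5 (p(c, l) = -(5 - 26)/5 = -⅕*(-21) = 21/5)
R(T) = 1 + 2*T² (R(T) = (T² + T*T) + 1 = (T² + T²) + 1 = 2*T² + 1 = 1 + 2*T²)
p(X(3), -653) - R(439) = 21/5 - (1 + 2*439²) = 21/5 - (1 + 2*192721) = 21/5 - (1 + 385442) = 21/5 - 1*385443 = 21/5 - 385443 = -1927194/5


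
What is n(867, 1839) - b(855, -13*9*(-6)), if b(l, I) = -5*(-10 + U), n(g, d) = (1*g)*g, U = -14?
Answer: 751569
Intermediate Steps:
n(g, d) = g**2 (n(g, d) = g*g = g**2)
b(l, I) = 120 (b(l, I) = -5*(-10 - 14) = -5*(-24) = 120)
n(867, 1839) - b(855, -13*9*(-6)) = 867**2 - 1*120 = 751689 - 120 = 751569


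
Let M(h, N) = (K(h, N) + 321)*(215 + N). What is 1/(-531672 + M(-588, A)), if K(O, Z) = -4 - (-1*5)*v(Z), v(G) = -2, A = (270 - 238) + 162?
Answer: -1/406109 ≈ -2.4624e-6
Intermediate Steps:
A = 194 (A = 32 + 162 = 194)
K(O, Z) = -14 (K(O, Z) = -4 - (-1*5)*(-2) = -4 - (-5)*(-2) = -4 - 1*10 = -4 - 10 = -14)
M(h, N) = 66005 + 307*N (M(h, N) = (-14 + 321)*(215 + N) = 307*(215 + N) = 66005 + 307*N)
1/(-531672 + M(-588, A)) = 1/(-531672 + (66005 + 307*194)) = 1/(-531672 + (66005 + 59558)) = 1/(-531672 + 125563) = 1/(-406109) = -1/406109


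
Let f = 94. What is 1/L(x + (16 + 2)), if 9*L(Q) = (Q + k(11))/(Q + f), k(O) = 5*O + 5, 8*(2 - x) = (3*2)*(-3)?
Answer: 4185/329 ≈ 12.720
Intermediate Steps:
x = 17/4 (x = 2 - 3*2*(-3)/8 = 2 - 3*(-3)/4 = 2 - 1/8*(-18) = 2 + 9/4 = 17/4 ≈ 4.2500)
k(O) = 5 + 5*O
L(Q) = (60 + Q)/(9*(94 + Q)) (L(Q) = ((Q + (5 + 5*11))/(Q + 94))/9 = ((Q + (5 + 55))/(94 + Q))/9 = ((Q + 60)/(94 + Q))/9 = ((60 + Q)/(94 + Q))/9 = (60 + Q)/(9*(94 + Q)))
1/L(x + (16 + 2)) = 1/((60 + (17/4 + (16 + 2)))/(9*(94 + (17/4 + (16 + 2))))) = 1/((60 + (17/4 + 18))/(9*(94 + (17/4 + 18)))) = 1/((60 + 89/4)/(9*(94 + 89/4))) = 1/((1/9)*(329/4)/(465/4)) = 1/((1/9)*(4/465)*(329/4)) = 1/(329/4185) = 4185/329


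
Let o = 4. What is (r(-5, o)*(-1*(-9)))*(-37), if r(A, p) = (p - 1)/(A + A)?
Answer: 999/10 ≈ 99.900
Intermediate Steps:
r(A, p) = (-1 + p)/(2*A) (r(A, p) = (-1 + p)/((2*A)) = (-1 + p)*(1/(2*A)) = (-1 + p)/(2*A))
(r(-5, o)*(-1*(-9)))*(-37) = (((½)*(-1 + 4)/(-5))*(-1*(-9)))*(-37) = (((½)*(-⅕)*3)*9)*(-37) = -3/10*9*(-37) = -27/10*(-37) = 999/10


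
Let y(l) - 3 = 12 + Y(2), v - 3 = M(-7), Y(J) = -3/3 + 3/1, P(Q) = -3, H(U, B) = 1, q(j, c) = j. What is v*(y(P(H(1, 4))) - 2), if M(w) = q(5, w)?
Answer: 120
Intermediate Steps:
Y(J) = 2 (Y(J) = -3*⅓ + 3*1 = -1 + 3 = 2)
M(w) = 5
v = 8 (v = 3 + 5 = 8)
y(l) = 17 (y(l) = 3 + (12 + 2) = 3 + 14 = 17)
v*(y(P(H(1, 4))) - 2) = 8*(17 - 2) = 8*15 = 120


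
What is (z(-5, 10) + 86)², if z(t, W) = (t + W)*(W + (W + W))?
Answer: 55696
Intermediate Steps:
z(t, W) = 3*W*(W + t) (z(t, W) = (W + t)*(W + 2*W) = (W + t)*(3*W) = 3*W*(W + t))
(z(-5, 10) + 86)² = (3*10*(10 - 5) + 86)² = (3*10*5 + 86)² = (150 + 86)² = 236² = 55696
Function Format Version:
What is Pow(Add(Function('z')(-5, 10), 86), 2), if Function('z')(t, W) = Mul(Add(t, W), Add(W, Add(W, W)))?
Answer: 55696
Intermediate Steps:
Function('z')(t, W) = Mul(3, W, Add(W, t)) (Function('z')(t, W) = Mul(Add(W, t), Add(W, Mul(2, W))) = Mul(Add(W, t), Mul(3, W)) = Mul(3, W, Add(W, t)))
Pow(Add(Function('z')(-5, 10), 86), 2) = Pow(Add(Mul(3, 10, Add(10, -5)), 86), 2) = Pow(Add(Mul(3, 10, 5), 86), 2) = Pow(Add(150, 86), 2) = Pow(236, 2) = 55696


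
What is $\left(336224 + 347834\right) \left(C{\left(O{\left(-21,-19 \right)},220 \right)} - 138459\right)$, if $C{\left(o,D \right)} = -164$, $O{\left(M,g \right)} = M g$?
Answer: $-94826172134$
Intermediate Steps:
$\left(336224 + 347834\right) \left(C{\left(O{\left(-21,-19 \right)},220 \right)} - 138459\right) = \left(336224 + 347834\right) \left(-164 - 138459\right) = 684058 \left(-138623\right) = -94826172134$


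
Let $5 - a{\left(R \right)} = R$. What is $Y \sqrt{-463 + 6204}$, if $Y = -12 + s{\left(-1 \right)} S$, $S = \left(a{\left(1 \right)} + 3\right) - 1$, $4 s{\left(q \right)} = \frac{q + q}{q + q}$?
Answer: $- \frac{21 \sqrt{5741}}{2} \approx -795.58$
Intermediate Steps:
$a{\left(R \right)} = 5 - R$
$s{\left(q \right)} = \frac{1}{4}$ ($s{\left(q \right)} = \frac{\left(q + q\right) \frac{1}{q + q}}{4} = \frac{2 q \frac{1}{2 q}}{4} = \frac{1}{4} \cdot 1 = \frac{1}{4}$)
$S = 6$ ($S = \left(\left(5 - 1\right) + 3\right) - 1 = \left(4 + 3\right) - 1 = 7 - 1 = 6$)
$Y = - \frac{21}{2}$ ($Y = -12 + \frac{1}{4} \cdot 6 = -12 + \frac{3}{2} = - \frac{21}{2} \approx -10.5$)
$Y \sqrt{-463 + 6204} = - \frac{21 \sqrt{-463 + 6204}}{2} = - \frac{21 \sqrt{5741}}{2}$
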